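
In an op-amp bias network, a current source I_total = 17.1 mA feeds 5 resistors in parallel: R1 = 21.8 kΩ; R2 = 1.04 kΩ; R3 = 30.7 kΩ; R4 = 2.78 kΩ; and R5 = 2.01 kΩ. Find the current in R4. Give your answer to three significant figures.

I ≈ 3.24 mA

Conductances: ΣG = 1/21.8 + 1/1.04 + 1/30.7 + 1/2.78 + 1/2.01 = 1.897 (1/kΩ).
By the current-divider rule, I = I_total · G_k/ΣG = 17.1 × 0.1896 = 3.242 mA.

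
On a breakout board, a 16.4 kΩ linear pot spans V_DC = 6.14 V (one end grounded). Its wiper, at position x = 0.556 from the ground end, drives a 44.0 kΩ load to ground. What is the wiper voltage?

V_out ≈ 3.13 V

The pot divides into 7.282 kΩ above the wiper and 9.118 kΩ below.
(x·R_p) ‖ R_L = 7.553 kΩ.
Loaded-divider output: V_out = 6.14 × 0.5092 = 3.126 V.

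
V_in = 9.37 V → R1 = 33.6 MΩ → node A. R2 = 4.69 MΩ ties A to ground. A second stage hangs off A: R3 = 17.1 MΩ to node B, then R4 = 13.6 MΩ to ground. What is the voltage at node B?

V_B ≈ 0.448 V

Looking into the second stage from A: R3 + R4 = 30.70 MΩ appears in parallel with R2.
Effective lower resistance at A: R2 ‖ 30.70 = 4.068 MΩ.
So V_A = 9.37 × 0.1080 = 1.012 V.
Then the unloaded second divider: V_B = V_A × R4/(R3+R4) = 1.012 × 0.4430 = 0.4483 V.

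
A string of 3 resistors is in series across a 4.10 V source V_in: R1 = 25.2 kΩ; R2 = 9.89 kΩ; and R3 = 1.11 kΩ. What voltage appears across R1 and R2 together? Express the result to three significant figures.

ΣR = 25.2 + 9.89 + 1.11 = 36.20 kΩ.
R_{R1..R2} = 25.2 + 9.89 = 35.09 kΩ.
By the voltage-divider rule, V = 4.10 × 35.09/36.20 = 3.974 V.

V ≈ 3.97 V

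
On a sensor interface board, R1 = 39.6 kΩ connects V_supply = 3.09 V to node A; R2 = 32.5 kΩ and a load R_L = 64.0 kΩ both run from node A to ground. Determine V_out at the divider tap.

V_out ≈ 1.09 V

R2 ‖ R_L = (32.5 × 64.0)/(32.5 + 64.0) = 21.55 kΩ.
Now apply the divider: V_out = 3.09 × 0.3525 = 1.089 V.
(Unloaded it would be 1.39 V; the load pulls it down.)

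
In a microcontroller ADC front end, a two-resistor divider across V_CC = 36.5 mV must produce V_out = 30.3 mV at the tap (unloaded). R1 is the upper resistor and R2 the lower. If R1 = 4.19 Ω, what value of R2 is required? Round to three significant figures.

R2 ≈ 20.5 Ω

V_out/V_CC = R2/(R1+R2) = 0.8301.
R2 = R1 · 0.8301/(1 − 0.8301) = 20.48 Ω.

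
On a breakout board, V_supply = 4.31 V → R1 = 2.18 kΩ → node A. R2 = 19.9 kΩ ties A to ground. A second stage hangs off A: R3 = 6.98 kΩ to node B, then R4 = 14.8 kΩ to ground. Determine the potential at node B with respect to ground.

V_B ≈ 2.42 V

The second stage (R3 + R4 = 21.78 kΩ) loads node A in parallel with R2.
Effective lower resistance at A: R2 ‖ 21.78 = 10.40 kΩ.
First divider: V_A = V_supply · 10.40/(2.18 + 10.40) = 3.563 V.
Stage 2 is unloaded, so V_B = V_A · R4/(R3+R4) = 3.563 × 14.8/21.78 = 2.421 V.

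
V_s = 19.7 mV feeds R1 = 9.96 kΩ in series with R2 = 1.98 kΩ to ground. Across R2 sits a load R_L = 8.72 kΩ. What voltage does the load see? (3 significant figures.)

The load sits in parallel with R2, giving an effective lower resistance R2' = R2·R_L/(R2+R_L) = 1.614 kΩ.
Then V_out = V_s · R2'/(R1 + R2') = 19.7 × 1.614/11.57 = 2.747 mV.
(Unloaded it would be 3.27 mV; the load pulls it down.)

V_out ≈ 2.75 mV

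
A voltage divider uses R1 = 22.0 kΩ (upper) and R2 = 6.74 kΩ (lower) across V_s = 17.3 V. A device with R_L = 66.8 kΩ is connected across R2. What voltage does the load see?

V_out ≈ 3.77 V

The load sits in parallel with R2, giving an effective lower resistance R2' = R2·R_L/(R2+R_L) = 6.122 kΩ.
Now apply the divider: V_out = 17.3 × 0.2177 = 3.766 V.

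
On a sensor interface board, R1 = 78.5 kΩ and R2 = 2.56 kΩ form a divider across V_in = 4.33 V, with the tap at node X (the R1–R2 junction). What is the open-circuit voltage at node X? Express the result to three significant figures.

V_th ≈ 0.137 V

With X open, the divider is unloaded: V_th = 4.33 × 2.56/81.06 = 0.1367 V.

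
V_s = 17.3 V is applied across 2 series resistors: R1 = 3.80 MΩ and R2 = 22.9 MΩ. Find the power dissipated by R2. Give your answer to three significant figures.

Series current I = V_s/ΣR = 17.3/26.70 = 0.6479 µA.
P(R2) = I²·R2 = (0.6479)² × 22.9 = 9.614 µW.

P ≈ 9.61 µW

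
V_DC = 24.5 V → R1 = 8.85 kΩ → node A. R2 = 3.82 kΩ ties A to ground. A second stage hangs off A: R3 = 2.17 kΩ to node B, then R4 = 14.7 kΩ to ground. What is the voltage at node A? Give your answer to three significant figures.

Looking into the second stage from A: R3 + R4 = 16.87 kΩ appears in parallel with R2.
R2 ‖ (R3+R4) = 3.115 kΩ.
V_A = 24.5 × 3.115/(8.85 + 3.115) = 6.378 V.

V_A ≈ 6.38 V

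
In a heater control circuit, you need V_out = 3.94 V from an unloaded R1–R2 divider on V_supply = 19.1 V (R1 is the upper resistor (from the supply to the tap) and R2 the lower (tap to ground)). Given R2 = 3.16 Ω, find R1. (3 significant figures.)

Required fraction k = V_out/V_supply = 0.2063.
R1 = R2·(1/k − 1) = 3.16 × 3.848 = 12.16 Ω.

R1 ≈ 12.2 Ω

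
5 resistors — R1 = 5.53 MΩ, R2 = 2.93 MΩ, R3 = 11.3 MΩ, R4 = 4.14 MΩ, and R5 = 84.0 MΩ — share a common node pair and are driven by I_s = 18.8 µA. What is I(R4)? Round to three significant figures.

I ≈ 5.26 µA

ΣG = 1/5.53 + 1/2.93 + 1/11.3 + 1/4.14 + 1/84.0 = 0.8641.
Current divider: I(R4) = I_s · G_k/ΣG = 18.8 × (0.2415/0.8641) = 18.8 × 0.2795 = 5.255 µA.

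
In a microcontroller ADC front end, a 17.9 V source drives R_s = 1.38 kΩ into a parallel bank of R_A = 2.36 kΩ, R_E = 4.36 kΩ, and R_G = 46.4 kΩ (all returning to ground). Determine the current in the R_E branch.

Equivalent of the parallel group: R_p = 1.482 kΩ.
Node voltage V_A = V_in · R_p/(R_s + R_p) = 17.9 × 0.5179 = 9.270 V.
Branch current I = V_A/R_E = 9.270/4.36 = 2.126 mA.
(Equivalently: I_total = 6.254 mA, then current-divider fraction G_k/ΣG = 0.3400.)

I ≈ 2.13 mA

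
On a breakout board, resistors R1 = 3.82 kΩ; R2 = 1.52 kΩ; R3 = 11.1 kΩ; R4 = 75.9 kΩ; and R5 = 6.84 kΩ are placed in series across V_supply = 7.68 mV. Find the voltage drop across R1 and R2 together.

Total series resistance ΣR = 3.82 + 1.52 + 11.1 + 75.9 + 6.84 = 99.18 kΩ.
R_{R1..R2} = 3.82 + 1.52 = 5.340 kΩ.
Voltage divider: V = V_supply · (5.340 / 99.18) = 7.68 × 0.05384 = 0.4135 mV.

V ≈ 0.414 mV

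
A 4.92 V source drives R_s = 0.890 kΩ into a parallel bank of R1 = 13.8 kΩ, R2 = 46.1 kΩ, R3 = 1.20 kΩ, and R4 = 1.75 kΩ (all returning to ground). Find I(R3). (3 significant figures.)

Combine the parallel branches: R_p = (1/13.8 + 1/46.1 + 1/1.20 + 1/1.75)⁻¹ = 0.6671 kΩ.
V_A = 4.92 × 0.6671/1.557 = 2.108 V.
I(R3) = V_A / R3 = 2.108/1.20 = 1.757 mA.

I ≈ 1.76 mA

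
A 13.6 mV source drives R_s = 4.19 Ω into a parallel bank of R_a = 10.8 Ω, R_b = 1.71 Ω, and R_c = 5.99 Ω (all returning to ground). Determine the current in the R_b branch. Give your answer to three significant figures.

Equivalent of the parallel group: R_p = 1.184 Ω.
Node voltage V_A = V_supply · R_p/(R_s + R_p) = 13.6 × 0.2204 = 2.997 mV.
I(R_b) = V_A / R_b = 2.997/1.71 = 1.753 mA.
(Check via current divider: I_total = 2.531 mA; share G_k/ΣG = 0.6926 → same result.)

I ≈ 1.75 mA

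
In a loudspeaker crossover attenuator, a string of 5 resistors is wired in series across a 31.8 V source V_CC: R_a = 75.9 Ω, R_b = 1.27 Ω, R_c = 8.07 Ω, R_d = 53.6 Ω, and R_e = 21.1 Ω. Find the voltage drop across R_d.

V ≈ 10.7 V

ΣR = 75.9 + 1.27 + 8.07 + 53.6 + 21.1 = 159.9 Ω.
V = V_CC · R/ΣR = 31.8 × 0.3351 = 10.66 V.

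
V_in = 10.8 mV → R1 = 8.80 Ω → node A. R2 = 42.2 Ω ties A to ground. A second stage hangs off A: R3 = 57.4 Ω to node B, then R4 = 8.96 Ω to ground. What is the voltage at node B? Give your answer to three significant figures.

V_B ≈ 1.09 mV

Looking into the second stage from A: R3 + R4 = 66.36 Ω appears in parallel with R2.
Effective lower resistance at A: R2 ‖ 66.36 = 25.80 Ω.
First divider: V_A = V_in · 25.80/(8.80 + 25.80) = 8.053 mV.
Stage 2 is unloaded, so V_B = V_A · R4/(R3+R4) = 8.053 × 8.96/66.36 = 1.087 mV.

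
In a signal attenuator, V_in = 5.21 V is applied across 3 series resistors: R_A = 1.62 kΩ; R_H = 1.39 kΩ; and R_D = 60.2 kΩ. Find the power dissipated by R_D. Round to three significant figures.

Series current I = V_in/ΣR = 5.21/63.21 = 0.08242 mA.
P(R_D) = I²·R_D = (0.08242)² × 60.2 = 0.4090 mW.

P ≈ 0.409 mW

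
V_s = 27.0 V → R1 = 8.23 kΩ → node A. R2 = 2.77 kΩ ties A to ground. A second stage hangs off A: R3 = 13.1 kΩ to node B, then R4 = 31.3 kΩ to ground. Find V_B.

V_B ≈ 4.58 V

The second stage (R3 + R4 = 44.40 kΩ) loads node A in parallel with R2.
Effective lower resistance at A: R2 ‖ 44.40 = 2.607 kΩ.
V_A = 27.0 × 2.607/(8.23 + 2.607) = 6.496 V.
Then the unloaded second divider: V_B = V_A × R4/(R3+R4) = 6.496 × 0.7050 = 4.579 V.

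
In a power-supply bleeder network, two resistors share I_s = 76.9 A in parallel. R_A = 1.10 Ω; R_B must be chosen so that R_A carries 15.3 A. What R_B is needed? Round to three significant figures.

The fraction through R_A equals R_B/(R_A+R_B).
With f = 0.1990, R_B = R_A · f/(1−f) = 1.10 × 0.2484 = 0.2732 Ω.

R_B ≈ 0.273 Ω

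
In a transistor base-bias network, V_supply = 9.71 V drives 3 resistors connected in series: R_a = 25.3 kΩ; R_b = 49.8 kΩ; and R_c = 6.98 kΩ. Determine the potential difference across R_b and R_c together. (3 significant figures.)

V ≈ 6.72 V

Total series resistance ΣR = 25.3 + 49.8 + 6.98 = 82.08 kΩ.
R_{R_b..R_c} = 49.8 + 6.98 = 56.78 kΩ.
Voltage divider: V = V_supply · (56.78 / 82.08) = 9.71 × 0.6918 = 6.717 V.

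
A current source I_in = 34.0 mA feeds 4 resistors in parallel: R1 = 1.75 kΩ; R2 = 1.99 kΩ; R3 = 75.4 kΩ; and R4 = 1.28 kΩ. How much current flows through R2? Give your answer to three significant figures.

Total conductance ΣG = 1/1.75 + 1/1.99 + 1/75.4 + 1/1.28 = 1.868 (units of 1/kΩ).
R2 takes the fraction G_k/ΣG = 0.5025/1.868 = 0.2689, so I = 34.0 × 0.2689 = 9.144 mA.

I ≈ 9.14 mA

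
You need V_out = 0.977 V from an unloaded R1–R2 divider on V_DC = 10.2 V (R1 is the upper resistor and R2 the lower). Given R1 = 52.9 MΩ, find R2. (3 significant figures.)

R2 ≈ 5.60 MΩ

Required fraction k = V_out/V_DC = 0.09578.
Rearranging, R2 = R1·k/(1−k) = 52.9 × 0.1059 = 5.604 MΩ.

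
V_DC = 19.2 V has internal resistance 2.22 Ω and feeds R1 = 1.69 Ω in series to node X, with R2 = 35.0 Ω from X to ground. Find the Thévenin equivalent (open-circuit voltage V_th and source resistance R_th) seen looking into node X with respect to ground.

R1' = 2.22 + 1.69 = 3.910 Ω (source resistance + R1).
Open-circuit (no load on X): V_th = V_DC · R2/(R1' + R2) = 19.2 × 35.0/(3.910 + 35.0) = 17.27 V.
Looking into X with the source shorted: R_th = R1'·R2/(R1'+R2) = 3.910 × 35.0/38.91 = 3.517 Ω.

V_th ≈ 17.3 V, R_th ≈ 3.52 Ω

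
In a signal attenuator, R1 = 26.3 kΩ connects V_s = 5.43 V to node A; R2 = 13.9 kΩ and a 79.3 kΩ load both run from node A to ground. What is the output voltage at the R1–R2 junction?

The load sits in parallel with R2, giving an effective lower resistance R2' = R2·R_L/(R2+R_L) = 11.83 kΩ.
Voltage divider with the loaded lower leg: V_out = 5.43 × 11.83/(26.3 + 11.83) = 5.43 × 0.3102 = 1.684 V.

V_out ≈ 1.68 V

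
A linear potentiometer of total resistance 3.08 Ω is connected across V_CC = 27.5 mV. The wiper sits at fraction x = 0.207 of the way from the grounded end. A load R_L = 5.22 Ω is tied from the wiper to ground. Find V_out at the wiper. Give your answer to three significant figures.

V_out ≈ 5.19 mV

The pot divides into 2.442 Ω above the wiper and 0.6376 Ω below.
(x·R_p) ‖ R_L = 0.5682 Ω.
Loaded-divider output: V_out = 27.5 × 0.1887 = 5.190 mV.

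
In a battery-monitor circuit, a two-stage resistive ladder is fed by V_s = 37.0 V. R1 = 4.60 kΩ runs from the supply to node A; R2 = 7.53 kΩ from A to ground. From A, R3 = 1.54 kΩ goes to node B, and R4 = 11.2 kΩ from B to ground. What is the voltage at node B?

V_B ≈ 16.5 V

The second stage (R3 + R4 = 12.74 kΩ) loads node A in parallel with R2.
Effective lower resistance at A: R2 ‖ 12.74 = 4.733 kΩ.
So V_A = 37.0 × 0.5071 = 18.76 V.
Stage 2 is unloaded, so V_B = V_A · R4/(R3+R4) = 18.76 × 11.2/12.74 = 16.50 V.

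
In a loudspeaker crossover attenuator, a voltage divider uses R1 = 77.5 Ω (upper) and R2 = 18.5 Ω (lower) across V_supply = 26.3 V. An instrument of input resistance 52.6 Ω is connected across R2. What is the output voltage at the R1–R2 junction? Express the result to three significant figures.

First combine the lower leg with the load: R2 ‖ R_L = 13.69 Ω.
Now apply the divider: V_out = 26.3 × 0.1501 = 3.947 V.
(Unloaded it would be 5.07 V; the load pulls it down.)

V_out ≈ 3.95 V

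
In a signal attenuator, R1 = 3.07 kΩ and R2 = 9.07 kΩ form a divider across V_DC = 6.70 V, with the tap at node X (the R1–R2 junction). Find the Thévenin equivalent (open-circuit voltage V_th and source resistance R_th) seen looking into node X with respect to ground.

V_th ≈ 5.01 V, R_th ≈ 2.29 kΩ

Open-circuit (no load on X): V_th = V_DC · R2/(R1 + R2) = 6.70 × 9.07/(3.070 + 9.07) = 5.006 V.
Zeroing V_DC shorts the top of R1 to ground, so R_th = R1 ‖ R2 = 2.294 kΩ.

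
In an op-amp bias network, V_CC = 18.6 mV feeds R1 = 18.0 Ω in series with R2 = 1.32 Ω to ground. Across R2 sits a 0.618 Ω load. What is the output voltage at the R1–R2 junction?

V_out ≈ 0.425 mV

First combine the lower leg with the load: R2 ‖ R_L = 0.4209 Ω.
Then V_out = V_CC · R2'/(R1 + R2') = 18.6 × 0.4209/18.42 = 0.4250 mV.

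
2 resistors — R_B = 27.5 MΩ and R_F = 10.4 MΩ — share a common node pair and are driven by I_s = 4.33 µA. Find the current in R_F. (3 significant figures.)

For two parallel branches, I_k = I_s · (other R)/(sum of R).
I(R_F) = 4.33 × 27.5/(27.5 + 10.4) = 4.33 × 0.7256 = 3.142 µA.

I ≈ 3.14 µA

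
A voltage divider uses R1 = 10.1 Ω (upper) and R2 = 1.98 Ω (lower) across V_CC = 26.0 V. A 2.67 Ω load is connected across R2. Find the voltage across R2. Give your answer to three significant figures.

The load sits in parallel with R2, giving an effective lower resistance R2' = R2·R_L/(R2+R_L) = 1.137 Ω.
Then V_out = V_CC · R2'/(R1 + R2') = 26.0 × 1.137/11.24 = 2.631 V.
(Unloaded it would be 4.26 V; the load pulls it down.)

V_out ≈ 2.63 V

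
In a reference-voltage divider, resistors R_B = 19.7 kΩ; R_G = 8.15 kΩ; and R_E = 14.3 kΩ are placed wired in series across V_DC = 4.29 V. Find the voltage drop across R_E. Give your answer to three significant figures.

ΣR = 19.7 + 8.15 + 14.3 = 42.15 kΩ.
V = V_DC · R/ΣR = 4.29 × 0.3393 = 1.455 V.

V ≈ 1.46 V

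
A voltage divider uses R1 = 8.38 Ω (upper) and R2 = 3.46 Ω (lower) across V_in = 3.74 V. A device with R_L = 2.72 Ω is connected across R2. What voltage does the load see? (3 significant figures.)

V_out ≈ 0.575 V

The load sits in parallel with R2, giving an effective lower resistance R2' = R2·R_L/(R2+R_L) = 1.523 Ω.
Then V_out = V_in · R2'/(R1 + R2') = 3.74 × 1.523/9.903 = 0.5751 V.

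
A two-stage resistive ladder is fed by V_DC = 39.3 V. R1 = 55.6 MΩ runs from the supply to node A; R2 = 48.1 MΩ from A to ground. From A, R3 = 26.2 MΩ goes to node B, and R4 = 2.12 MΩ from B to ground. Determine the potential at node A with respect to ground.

Node A sees R2 in parallel with the series input of stage 2, R3 + R4 = 28.32 MΩ.
Effective lower resistance at A: R2 ‖ 28.32 = 17.83 MΩ.
V_A = 39.3 × 17.83/(55.6 + 17.83) = 9.541 V.

V_A ≈ 9.54 V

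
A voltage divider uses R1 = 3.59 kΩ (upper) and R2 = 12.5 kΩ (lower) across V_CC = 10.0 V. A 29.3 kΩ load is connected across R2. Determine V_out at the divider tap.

R2 ‖ R_L = (12.5 × 29.3)/(12.5 + 29.3) = 8.762 kΩ.
Now apply the divider: V_out = 10.0 × 0.7094 = 7.094 V.

V_out ≈ 7.09 V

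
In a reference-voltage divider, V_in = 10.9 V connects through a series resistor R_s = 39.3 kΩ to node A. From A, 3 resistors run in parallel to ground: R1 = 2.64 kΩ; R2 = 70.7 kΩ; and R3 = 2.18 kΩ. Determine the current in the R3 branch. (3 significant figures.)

I ≈ 0.145 mA

Parallel bank: R_p = 1/(1/2.64 + 1/70.7 + 1/2.18) = 1.174 kΩ.
V_A = 10.9 × 1.174/40.47 = 0.3162 V.
Branch current I = V_A/R3 = 0.3162/2.18 = 0.1451 mA.
(Equivalently: I_total = 0.2693 mA, then current-divider fraction G_k/ΣG = 0.5386.)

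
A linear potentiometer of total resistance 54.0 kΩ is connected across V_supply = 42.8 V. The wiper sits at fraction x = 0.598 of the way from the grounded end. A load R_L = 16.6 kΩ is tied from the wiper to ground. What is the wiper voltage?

V_out ≈ 14.4 V

Lower segment x·R_p = 32.29 kΩ; upper segment (1−x)·R_p = 21.71 kΩ.
Lower segment in parallel with the load: 32.29 ‖ 16.6 = 10.96 kΩ.
Loaded-divider output: V_out = 42.8 × 0.3356 = 14.36 V.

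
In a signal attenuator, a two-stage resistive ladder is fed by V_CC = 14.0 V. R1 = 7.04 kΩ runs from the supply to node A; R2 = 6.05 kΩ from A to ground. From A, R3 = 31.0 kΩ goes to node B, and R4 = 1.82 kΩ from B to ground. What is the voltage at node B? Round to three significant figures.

V_B ≈ 0.326 V

The second stage (R3 + R4 = 32.82 kΩ) loads node A in parallel with R2.
Effective lower resistance at A: R2 ‖ 32.82 = 5.108 kΩ.
First divider: V_A = V_CC · 5.108/(7.04 + 5.108) = 5.887 V.
Stage 2 is unloaded, so V_B = V_A · R4/(R3+R4) = 5.887 × 1.82/32.82 = 0.3265 V.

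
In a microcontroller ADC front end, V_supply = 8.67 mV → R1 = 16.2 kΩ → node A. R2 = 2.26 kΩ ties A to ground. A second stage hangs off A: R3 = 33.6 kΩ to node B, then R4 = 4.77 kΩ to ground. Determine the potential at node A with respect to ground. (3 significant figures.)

Node A sees R2 in parallel with the series input of stage 2, R3 + R4 = 38.37 kΩ.
R2 ‖ (R3+R4) = 2.134 kΩ.
So V_A = 8.67 × 0.1164 = 1.009 mV.

V_A ≈ 1.01 mV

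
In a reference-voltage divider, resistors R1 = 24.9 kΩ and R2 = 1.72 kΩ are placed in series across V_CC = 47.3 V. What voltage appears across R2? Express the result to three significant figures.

ΣR = 24.9 + 1.72 = 26.62 kΩ.
V = V_CC · R/ΣR = 47.3 × 0.06461 = 3.056 V.

V ≈ 3.06 V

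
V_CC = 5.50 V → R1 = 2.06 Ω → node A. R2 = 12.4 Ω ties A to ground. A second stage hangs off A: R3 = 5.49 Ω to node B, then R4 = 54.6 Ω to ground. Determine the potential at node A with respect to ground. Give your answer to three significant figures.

V_A ≈ 4.58 V

Looking into the second stage from A: R3 + R4 = 60.09 Ω appears in parallel with R2.
R2 ‖ (R3+R4) = 10.28 Ω.
So V_A = 5.50 × 0.8330 = 4.582 V.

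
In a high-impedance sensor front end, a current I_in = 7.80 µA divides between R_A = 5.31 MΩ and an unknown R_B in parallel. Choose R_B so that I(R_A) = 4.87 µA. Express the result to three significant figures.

R_B ≈ 8.83 MΩ

The fraction through R_A equals R_B/(R_A+R_B).
With f = 0.6244, R_B = R_A · f/(1−f) = 5.31 × 1.662 = 8.826 MΩ.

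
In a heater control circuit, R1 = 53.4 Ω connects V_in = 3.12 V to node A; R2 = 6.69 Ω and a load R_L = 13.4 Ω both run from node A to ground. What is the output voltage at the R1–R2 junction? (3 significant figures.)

V_out ≈ 0.241 V

The load sits in parallel with R2, giving an effective lower resistance R2' = R2·R_L/(R2+R_L) = 4.462 Ω.
Voltage divider with the loaded lower leg: V_out = 3.12 × 4.462/(53.4 + 4.462) = 3.12 × 0.07712 = 0.2406 V.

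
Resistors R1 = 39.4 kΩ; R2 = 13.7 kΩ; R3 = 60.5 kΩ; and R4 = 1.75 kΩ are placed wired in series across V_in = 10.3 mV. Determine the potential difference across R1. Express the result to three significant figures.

Total series resistance ΣR = 39.4 + 13.7 + 60.5 + 1.75 = 115.3 kΩ.
By the voltage-divider rule, V = 10.3 × 39.40/115.3 = 3.518 mV.

V ≈ 3.52 mV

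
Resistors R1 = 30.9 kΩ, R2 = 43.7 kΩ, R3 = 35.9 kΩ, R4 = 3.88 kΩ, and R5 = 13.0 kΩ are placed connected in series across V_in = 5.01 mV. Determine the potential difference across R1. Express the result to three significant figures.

Total series resistance ΣR = 30.9 + 43.7 + 35.9 + 3.88 + 13.0 = 127.4 kΩ.
V = V_in · R/ΣR = 5.01 × 0.2426 = 1.215 mV.

V ≈ 1.22 mV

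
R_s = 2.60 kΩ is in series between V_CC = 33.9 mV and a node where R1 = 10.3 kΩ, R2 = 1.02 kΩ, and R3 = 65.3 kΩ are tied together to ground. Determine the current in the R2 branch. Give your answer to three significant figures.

Equivalent of the parallel group: R_p = 0.9151 kΩ.
V_A = 33.9 × 0.9151/3.515 = 8.825 mV.
Branch current I = V_A/R2 = 8.825/1.02 = 8.652 µA.

I ≈ 8.65 µA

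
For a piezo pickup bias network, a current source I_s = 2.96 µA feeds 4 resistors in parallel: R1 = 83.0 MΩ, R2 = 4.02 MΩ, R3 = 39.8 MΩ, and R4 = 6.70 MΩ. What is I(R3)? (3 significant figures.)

Total conductance ΣG = 1/83.0 + 1/4.02 + 1/39.8 + 1/6.70 = 0.4352 (units of 1/MΩ).
R3 takes the fraction G_k/ΣG = 0.02513/0.4352 = 0.05774, so I = 2.96 × 0.05774 = 0.1709 µA.

I ≈ 0.171 µA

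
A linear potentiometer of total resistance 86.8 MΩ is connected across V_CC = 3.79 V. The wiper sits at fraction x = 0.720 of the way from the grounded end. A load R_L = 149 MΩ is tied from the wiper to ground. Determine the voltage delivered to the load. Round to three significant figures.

V_out ≈ 2.44 V

Lower segment x·R_p = 62.50 MΩ; upper segment (1−x)·R_p = 24.30 MΩ.
Lower segment in parallel with the load: 62.50 ‖ 149 = 44.03 MΩ.
V_out = 3.79 × 44.03/(24.30 + 44.03) = 2.442 V.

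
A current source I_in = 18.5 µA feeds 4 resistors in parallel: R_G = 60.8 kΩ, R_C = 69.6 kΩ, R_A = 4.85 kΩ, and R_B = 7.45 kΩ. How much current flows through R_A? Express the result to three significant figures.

ΣG = 1/60.8 + 1/69.6 + 1/4.85 + 1/7.45 = 0.3712.
Current divider: I(R_A) = I_in · G_k/ΣG = 18.5 × (0.2062/0.3712) = 18.5 × 0.5554 = 10.28 µA.

I ≈ 10.3 µA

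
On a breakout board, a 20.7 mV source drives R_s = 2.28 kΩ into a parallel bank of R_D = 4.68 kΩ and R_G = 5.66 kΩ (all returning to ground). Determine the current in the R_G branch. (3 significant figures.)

Parallel bank: R_p = 1/(1/4.68 + 1/5.66) = 2.562 kΩ.
V_A by voltage divider: V_A = 20.7 × 2.562/(2.28 + 2.562) = 10.95 mV.
Branch current I = V_A/R_G = 10.95/5.66 = 1.935 µA.
(Equivalently: I_total = 4.275 µA, then current-divider fraction G_k/ΣG = 0.4526.)

I ≈ 1.94 µA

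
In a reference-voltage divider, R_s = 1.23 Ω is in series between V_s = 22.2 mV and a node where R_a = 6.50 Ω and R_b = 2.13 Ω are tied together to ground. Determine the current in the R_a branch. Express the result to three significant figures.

I ≈ 1.93 mA

Combine the parallel branches: R_p = (1/6.50 + 1/2.13)⁻¹ = 1.604 Ω.
Node voltage V_A = V_s · R_p/(R_s + R_p) = 22.2 × 0.5660 = 12.57 mV.
Branch current I = V_A/R_a = 12.57/6.50 = 1.933 mA.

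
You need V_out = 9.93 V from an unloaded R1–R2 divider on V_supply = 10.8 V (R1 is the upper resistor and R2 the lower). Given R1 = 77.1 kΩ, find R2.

V_out/V_supply = R2/(R1+R2) = 0.9194.
Rearranging, R2 = R1·k/(1−k) = 77.1 × 11.41 = 880.0 kΩ.

R2 ≈ 880 kΩ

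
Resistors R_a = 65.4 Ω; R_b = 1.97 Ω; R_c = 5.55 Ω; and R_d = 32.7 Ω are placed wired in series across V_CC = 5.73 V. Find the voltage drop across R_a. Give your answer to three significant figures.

V ≈ 3.55 V

ΣR = 65.4 + 1.97 + 5.55 + 32.7 = 105.6 Ω.
By the voltage-divider rule, V = 5.73 × 65.40/105.6 = 3.548 V.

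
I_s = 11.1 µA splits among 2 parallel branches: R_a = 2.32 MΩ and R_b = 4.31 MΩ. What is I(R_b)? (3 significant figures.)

For two parallel branches, I_k = I_s · (other R)/(sum of R).
So I = 11.1 × 2.32/6.630 = 3.884 µA.

I ≈ 3.88 µA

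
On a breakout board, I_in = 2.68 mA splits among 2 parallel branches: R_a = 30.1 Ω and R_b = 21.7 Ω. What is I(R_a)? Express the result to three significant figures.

I ≈ 1.12 mA

With just two branches, the current splits inversely with resistance.
So I = 2.68 × 21.7/51.80 = 1.123 mA.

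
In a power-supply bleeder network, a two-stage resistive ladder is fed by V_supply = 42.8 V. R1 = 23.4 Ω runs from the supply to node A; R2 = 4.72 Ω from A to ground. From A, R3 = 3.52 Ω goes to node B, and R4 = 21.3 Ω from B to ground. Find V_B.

The second stage (R3 + R4 = 24.82 Ω) loads node A in parallel with R2.
Effective lower resistance at A: R2 ‖ 24.82 = 3.966 Ω.
So V_A = 42.8 × 0.1449 = 6.203 V.
V_B = V_A × 0.8582 = 5.323 V.

V_B ≈ 5.32 V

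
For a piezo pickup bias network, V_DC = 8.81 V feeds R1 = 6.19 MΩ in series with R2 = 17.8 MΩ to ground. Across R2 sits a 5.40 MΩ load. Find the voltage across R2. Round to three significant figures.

V_out ≈ 3.53 V

R2 ‖ R_L = (17.8 × 5.40)/(17.8 + 5.40) = 4.143 MΩ.
Then V_out = V_DC · R2'/(R1 + R2') = 8.81 × 4.143/10.33 = 3.532 V.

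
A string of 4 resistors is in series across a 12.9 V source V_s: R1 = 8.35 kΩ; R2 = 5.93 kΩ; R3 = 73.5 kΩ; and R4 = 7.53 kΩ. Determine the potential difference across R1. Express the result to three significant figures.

V ≈ 1.13 V

Series total: ΣR = 8.35 + 5.93 + 73.5 + 7.53 = 95.31 kΩ.
Voltage divider: V = V_s · (8.350 / 95.31) = 12.9 × 0.08761 = 1.130 V.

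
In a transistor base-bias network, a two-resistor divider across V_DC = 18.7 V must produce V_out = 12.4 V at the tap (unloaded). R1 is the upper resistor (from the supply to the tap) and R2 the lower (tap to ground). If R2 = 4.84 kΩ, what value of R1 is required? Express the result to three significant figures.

R1 ≈ 2.46 kΩ

Required fraction k = V_out/V_DC = 0.6631.
So R1 = R2 · (V_DC/V_out − 1) = 4.84 × (18.7/12.4 − 1) = 4.84 × 0.5081 = 2.459 kΩ.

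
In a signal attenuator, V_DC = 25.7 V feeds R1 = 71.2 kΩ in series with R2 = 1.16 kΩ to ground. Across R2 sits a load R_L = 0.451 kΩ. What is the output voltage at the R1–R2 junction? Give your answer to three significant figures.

First combine the lower leg with the load: R2 ‖ R_L = 0.3247 kΩ.
Then V_out = V_DC · R2'/(R1 + R2') = 25.7 × 0.3247/71.52 = 0.1167 V.
(Unloaded it would be 0.412 V; the load pulls it down.)

V_out ≈ 0.117 V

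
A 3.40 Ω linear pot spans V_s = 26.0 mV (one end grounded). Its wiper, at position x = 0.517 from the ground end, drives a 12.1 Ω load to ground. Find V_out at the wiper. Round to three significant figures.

V_out ≈ 12.6 mV

Split the track: R_lower = x·R_p = 1.758 Ω, R_upper = (1−x)·R_p = 1.642 Ω.
R_L loads the lower segment: effective lower R = 1.535 Ω.
V_out = 26.0 × 1.535/(1.642 + 1.535) = 12.56 mV.
(Unloaded: V_out = x·V_s = 13.4 mV.)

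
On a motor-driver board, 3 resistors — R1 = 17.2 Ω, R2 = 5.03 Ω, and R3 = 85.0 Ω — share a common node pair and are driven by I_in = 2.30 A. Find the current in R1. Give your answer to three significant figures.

Total conductance ΣG = 1/17.2 + 1/5.03 + 1/85.0 = 0.2687 (units of 1/Ω).
Current divider: I(R1) = I_in · G_k/ΣG = 2.30 × (0.05814/0.2687) = 2.30 × 0.2164 = 0.4976 A.

I ≈ 0.498 A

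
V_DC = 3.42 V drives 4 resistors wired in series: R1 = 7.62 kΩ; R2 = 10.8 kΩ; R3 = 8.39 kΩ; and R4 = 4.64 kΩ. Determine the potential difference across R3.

ΣR = 7.62 + 10.8 + 8.39 + 4.64 = 31.45 kΩ.
V = V_DC · R/ΣR = 3.42 × 0.2668 = 0.9124 V.

V ≈ 0.912 V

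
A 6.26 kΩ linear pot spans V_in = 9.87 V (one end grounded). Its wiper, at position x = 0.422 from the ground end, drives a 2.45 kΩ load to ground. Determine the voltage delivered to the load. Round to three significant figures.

Split the track: R_lower = x·R_p = 2.642 kΩ, R_upper = (1−x)·R_p = 3.618 kΩ.
Lower segment in parallel with the load: 2.642 ‖ 2.45 = 1.271 kΩ.
Then V_out = V_in · 1.271/(3.618 + 1.271) = 2.566 V.

V_out ≈ 2.57 V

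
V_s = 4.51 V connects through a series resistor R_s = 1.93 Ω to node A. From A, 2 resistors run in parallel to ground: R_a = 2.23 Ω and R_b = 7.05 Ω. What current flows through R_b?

Combine the parallel branches: R_p = (1/2.23 + 1/7.05)⁻¹ = 1.694 Ω.
V_A by voltage divider: V_A = 4.51 × 1.694/(1.93 + 1.694) = 2.108 V.
Branch current I = V_A/R_b = 2.108/7.05 = 0.2990 A.

I ≈ 0.299 A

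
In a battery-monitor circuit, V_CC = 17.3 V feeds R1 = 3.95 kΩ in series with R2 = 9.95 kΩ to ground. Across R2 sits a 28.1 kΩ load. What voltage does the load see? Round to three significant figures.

V_out ≈ 11.3 V

R2 ‖ R_L = (9.95 × 28.1)/(9.95 + 28.1) = 7.348 kΩ.
Voltage divider with the loaded lower leg: V_out = 17.3 × 7.348/(3.95 + 7.348) = 17.3 × 0.6504 = 11.25 V.
(Unloaded it would be 12.4 V; the load pulls it down.)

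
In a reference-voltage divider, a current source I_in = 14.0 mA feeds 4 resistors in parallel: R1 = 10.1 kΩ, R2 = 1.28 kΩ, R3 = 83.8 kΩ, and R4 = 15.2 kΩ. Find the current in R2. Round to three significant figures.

Conductances: ΣG = 1/10.1 + 1/1.28 + 1/83.8 + 1/15.2 = 0.9580 (1/kΩ).
By the current-divider rule, I = I_in · G_k/ΣG = 14.0 × 0.8155 = 11.42 mA.

I ≈ 11.4 mA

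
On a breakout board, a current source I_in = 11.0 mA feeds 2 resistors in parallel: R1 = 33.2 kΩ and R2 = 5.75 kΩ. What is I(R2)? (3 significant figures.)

I ≈ 9.38 mA

For two parallel branches, I_k = I_in · (other R)/(sum of R).
I(R2) = 11.0 × 33.2/(33.2 + 5.75) = 11.0 × 0.8524 = 9.376 mA.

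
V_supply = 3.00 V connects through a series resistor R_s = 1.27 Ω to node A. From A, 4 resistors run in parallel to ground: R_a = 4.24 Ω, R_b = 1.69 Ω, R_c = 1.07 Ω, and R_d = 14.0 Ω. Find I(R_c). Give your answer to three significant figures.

Parallel bank: R_p = 1/(1/4.24 + 1/1.69 + 1/1.07 + 1/14.0) = 0.5454 Ω.
V_A by voltage divider: V_A = 3.00 × 0.5454/(1.27 + 0.5454) = 0.9013 V.
I(R_c) = V_A / R_c = 0.9013/1.07 = 0.8423 A.
(Check via current divider: I_total = 1.653 A; share G_k/ΣG = 0.5097 → same result.)

I ≈ 0.842 A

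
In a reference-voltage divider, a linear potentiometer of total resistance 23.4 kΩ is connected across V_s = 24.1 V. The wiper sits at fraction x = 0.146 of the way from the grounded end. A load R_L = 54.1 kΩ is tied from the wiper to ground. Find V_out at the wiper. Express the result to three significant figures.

The pot divides into 19.98 kΩ above the wiper and 3.416 kΩ below.
R_L loads the lower segment: effective lower R = 3.213 kΩ.
V_out = 24.1 × 3.213/(19.98 + 3.213) = 3.339 V.
(Unloaded: V_out = x·V_s = 3.52 V.)

V_out ≈ 3.34 V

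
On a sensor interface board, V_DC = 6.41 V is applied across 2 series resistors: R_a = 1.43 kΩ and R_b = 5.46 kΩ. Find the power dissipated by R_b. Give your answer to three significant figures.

P ≈ 4.73 mW

Series current I = V_DC/ΣR = 6.41/6.890 = 0.9303 mA.
P = I²R = 0.8655 × 5.46 = 4.726 mW.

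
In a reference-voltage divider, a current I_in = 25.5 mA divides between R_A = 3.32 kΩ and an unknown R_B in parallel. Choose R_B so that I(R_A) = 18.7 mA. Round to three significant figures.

R_B ≈ 9.13 kΩ

The fraction through R_A equals R_B/(R_A+R_B).
With f = 0.7333, R_B = R_A · f/(1−f) = 3.32 × 2.750 = 9.130 kΩ.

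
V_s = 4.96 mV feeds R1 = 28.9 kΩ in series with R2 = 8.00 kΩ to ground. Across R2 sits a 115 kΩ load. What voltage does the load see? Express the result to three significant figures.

V_out ≈ 1.02 mV

The load sits in parallel with R2, giving an effective lower resistance R2' = R2·R_L/(R2+R_L) = 7.480 kΩ.
Voltage divider with the loaded lower leg: V_out = 4.96 × 7.480/(28.9 + 7.480) = 4.96 × 0.2056 = 1.020 mV.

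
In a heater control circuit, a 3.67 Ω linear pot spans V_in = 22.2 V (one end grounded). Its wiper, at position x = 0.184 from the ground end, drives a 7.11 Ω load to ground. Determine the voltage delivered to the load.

V_out ≈ 3.79 V

Lower segment x·R_p = 0.6753 Ω; upper segment (1−x)·R_p = 2.995 Ω.
(x·R_p) ‖ R_L = 0.6167 Ω.
Loaded-divider output: V_out = 22.2 × 0.1708 = 3.791 V.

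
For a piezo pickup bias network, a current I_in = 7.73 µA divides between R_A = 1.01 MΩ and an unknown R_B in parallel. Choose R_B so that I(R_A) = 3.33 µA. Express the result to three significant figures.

R_B ≈ 0.764 MΩ

Two-branch current divider: I_A = I_in · R_B/(R_A + R_B).
3.33/7.73 = R_B/(R_A + R_B) → R_B = R_A · (0.4308)/(1 − 0.4308) = 1.01 × 0.7568 = 0.7644 MΩ.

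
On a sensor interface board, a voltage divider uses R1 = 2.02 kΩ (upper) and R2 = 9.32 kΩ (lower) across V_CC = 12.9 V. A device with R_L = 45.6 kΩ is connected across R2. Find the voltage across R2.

R2 ‖ R_L = (9.32 × 45.6)/(9.32 + 45.6) = 7.738 kΩ.
Now apply the divider: V_out = 12.9 × 0.7930 = 10.23 V.

V_out ≈ 10.2 V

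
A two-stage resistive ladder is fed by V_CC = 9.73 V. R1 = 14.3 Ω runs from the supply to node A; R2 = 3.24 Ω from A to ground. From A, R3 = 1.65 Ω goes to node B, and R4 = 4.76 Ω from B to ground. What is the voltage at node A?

V_A ≈ 1.27 V

The second stage (R3 + R4 = 6.410 Ω) loads node A in parallel with R2.
R2 ‖ (R3+R4) = 2.152 Ω.
V_A = 9.73 × 2.152/(14.3 + 2.152) = 1.273 V.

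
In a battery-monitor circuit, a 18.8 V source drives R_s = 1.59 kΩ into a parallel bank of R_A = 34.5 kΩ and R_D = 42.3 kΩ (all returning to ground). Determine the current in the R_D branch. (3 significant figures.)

Equivalent of the parallel group: R_p = 19.00 kΩ.
V_A by voltage divider: V_A = 18.8 × 19.00/(1.59 + 19.00) = 17.35 V.
Branch current I = V_A/R_D = 17.35/42.3 = 0.4101 mA.
(Equivalently: I_total = 0.9130 mA, then current-divider fraction G_k/ΣG = 0.4492.)

I ≈ 0.410 mA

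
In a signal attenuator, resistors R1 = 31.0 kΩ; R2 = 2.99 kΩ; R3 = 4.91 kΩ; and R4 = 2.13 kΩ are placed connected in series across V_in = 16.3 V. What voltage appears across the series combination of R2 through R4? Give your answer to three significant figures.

Series total: ΣR = 31.0 + 2.99 + 4.91 + 2.13 = 41.03 kΩ.
R_{R2..R4} = 2.99 + 4.91 + 2.13 = 10.03 kΩ.
By the voltage-divider rule, V = 16.3 × 10.03/41.03 = 3.985 V.

V ≈ 3.98 V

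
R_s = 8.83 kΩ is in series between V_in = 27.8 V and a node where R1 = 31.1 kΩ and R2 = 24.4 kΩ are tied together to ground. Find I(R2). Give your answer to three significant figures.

Combine the parallel branches: R_p = (1/31.1 + 1/24.4)⁻¹ = 13.67 kΩ.
V_A = 27.8 × 13.67/22.50 = 16.89 V.
I(R2) = V_A / R2 = 16.89/24.4 = 0.6923 mA.

I ≈ 0.692 mA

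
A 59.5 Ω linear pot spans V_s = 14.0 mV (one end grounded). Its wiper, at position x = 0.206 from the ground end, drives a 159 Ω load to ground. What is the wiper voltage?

Split the track: R_lower = x·R_p = 12.26 Ω, R_upper = (1−x)·R_p = 47.24 Ω.
(x·R_p) ‖ R_L = 11.38 Ω.
V_out = 14.0 × 11.38/(47.24 + 11.38) = 2.718 mV.

V_out ≈ 2.72 mV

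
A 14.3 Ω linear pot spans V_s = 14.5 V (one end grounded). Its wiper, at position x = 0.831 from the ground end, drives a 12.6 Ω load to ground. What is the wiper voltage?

V_out ≈ 10.4 V

Split the track: R_lower = x·R_p = 11.88 Ω, R_upper = (1−x)·R_p = 2.417 Ω.
Lower segment in parallel with the load: 11.88 ‖ 12.6 = 6.116 Ω.
V_out = 14.5 × 6.116/(2.417 + 6.116) = 10.39 V.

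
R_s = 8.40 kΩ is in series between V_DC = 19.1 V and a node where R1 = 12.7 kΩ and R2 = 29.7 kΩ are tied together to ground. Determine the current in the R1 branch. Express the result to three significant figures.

I ≈ 0.774 mA

Combine the parallel branches: R_p = (1/12.7 + 1/29.7)⁻¹ = 8.896 kΩ.
V_A = 19.1 × 8.896/17.30 = 9.824 V.
I(R1) = V_A / R1 = 9.824/12.7 = 0.7735 mA.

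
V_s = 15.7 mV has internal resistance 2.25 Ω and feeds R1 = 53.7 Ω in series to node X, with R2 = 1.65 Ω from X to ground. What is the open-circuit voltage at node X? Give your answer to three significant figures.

R1' = 2.25 + 53.7 = 55.95 Ω (source resistance + R1).
Open-circuit (no load on X): V_th = V_s · R2/(R1' + R2) = 15.7 × 1.65/(55.95 + 1.65) = 0.4497 mV.

V_th ≈ 0.450 mV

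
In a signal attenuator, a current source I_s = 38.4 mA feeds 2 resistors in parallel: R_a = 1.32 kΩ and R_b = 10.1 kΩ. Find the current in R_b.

I ≈ 4.44 mA

Two-branch current divider: I_k = I_s · R_other/(R_1 + R_2).
I(R_b) = 38.4 × 1.32/(1.32 + 10.1) = 38.4 × 0.1156 = 4.439 mA.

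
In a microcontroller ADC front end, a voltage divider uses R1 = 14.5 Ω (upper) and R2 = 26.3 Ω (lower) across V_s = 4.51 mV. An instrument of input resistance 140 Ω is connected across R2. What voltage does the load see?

R2 ‖ R_L = (26.3 × 140)/(26.3 + 140) = 22.14 Ω.
Then V_out = V_s · R2'/(R1 + R2') = 4.51 × 22.14/36.64 = 2.725 mV.
(Unloaded it would be 2.91 mV; the load pulls it down.)

V_out ≈ 2.73 mV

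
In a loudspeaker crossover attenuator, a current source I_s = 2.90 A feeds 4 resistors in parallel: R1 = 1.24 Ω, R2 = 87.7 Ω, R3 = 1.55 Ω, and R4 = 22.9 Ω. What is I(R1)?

I ≈ 1.55 A

ΣG = 1/1.24 + 1/87.7 + 1/1.55 + 1/22.9 = 1.507.
R1 takes the fraction G_k/ΣG = 0.8065/1.507 = 0.5352, so I = 2.90 × 0.5352 = 1.552 A.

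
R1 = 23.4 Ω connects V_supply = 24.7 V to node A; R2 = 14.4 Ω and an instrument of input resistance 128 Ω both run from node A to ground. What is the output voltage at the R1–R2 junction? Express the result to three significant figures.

V_out ≈ 8.80 V

First combine the lower leg with the load: R2 ‖ R_L = 12.94 Ω.
Then V_out = V_supply · R2'/(R1 + R2') = 24.7 × 12.94/36.34 = 8.797 V.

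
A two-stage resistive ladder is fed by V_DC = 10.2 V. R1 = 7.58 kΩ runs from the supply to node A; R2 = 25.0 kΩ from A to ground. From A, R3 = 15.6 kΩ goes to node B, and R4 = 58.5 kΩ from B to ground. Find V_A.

Node A sees R2 in parallel with the series input of stage 2, R3 + R4 = 74.10 kΩ.
R2 ‖ (R3+R4) = 18.69 kΩ.
So V_A = 10.2 × 0.7115 = 7.257 V.

V_A ≈ 7.26 V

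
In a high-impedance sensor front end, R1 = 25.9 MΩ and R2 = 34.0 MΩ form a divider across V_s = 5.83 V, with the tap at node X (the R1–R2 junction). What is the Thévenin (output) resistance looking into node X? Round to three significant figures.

Zeroing V_s shorts the top of R1 to ground, so R_th = R1 ‖ R2 = 14.70 MΩ.

R_th ≈ 14.7 MΩ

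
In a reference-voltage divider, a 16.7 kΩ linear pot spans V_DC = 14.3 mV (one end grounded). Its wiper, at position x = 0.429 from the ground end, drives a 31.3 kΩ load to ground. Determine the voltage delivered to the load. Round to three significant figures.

Split the track: R_lower = x·R_p = 7.164 kΩ, R_upper = (1−x)·R_p = 9.536 kΩ.
Lower segment in parallel with the load: 7.164 ‖ 31.3 = 5.830 kΩ.
Then V_out = V_DC · 5.830/(9.536 + 5.830) = 5.426 mV.
(Unloaded: V_out = x·V_DC = 6.13 mV.)

V_out ≈ 5.43 mV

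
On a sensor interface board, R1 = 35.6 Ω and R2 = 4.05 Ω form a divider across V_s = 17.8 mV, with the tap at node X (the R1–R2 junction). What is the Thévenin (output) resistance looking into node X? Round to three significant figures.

R_th ≈ 3.64 Ω

With V_s suppressed (replaced by a short), R_th = R1 ‖ R2 = (35.60 × 4.05)/(35.60 + 4.05) = 3.636 Ω.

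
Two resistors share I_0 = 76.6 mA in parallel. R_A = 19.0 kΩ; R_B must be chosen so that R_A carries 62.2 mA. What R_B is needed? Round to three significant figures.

R_B ≈ 82.1 kΩ

In a two-way split, I_A/I_0 = R_B/(R_A + R_B).
With f = 0.8120, R_B = R_A · f/(1−f) = 19.0 × 4.319 = 82.07 kΩ.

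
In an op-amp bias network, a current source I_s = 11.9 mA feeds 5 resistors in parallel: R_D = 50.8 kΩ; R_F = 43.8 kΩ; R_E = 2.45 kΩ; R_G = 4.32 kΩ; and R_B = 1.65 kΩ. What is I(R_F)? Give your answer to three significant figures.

Conductances: ΣG = 1/50.8 + 1/43.8 + 1/2.45 + 1/4.32 + 1/1.65 = 1.288 (1/kΩ).
By the current-divider rule, I = I_s · G_k/ΣG = 11.9 × 0.01772 = 0.2109 mA.

I ≈ 0.211 mA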